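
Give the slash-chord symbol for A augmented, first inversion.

Aaug/C#

First inversion of A augmented has the third (C#) in the bass. As a slash chord: Aaug/C#.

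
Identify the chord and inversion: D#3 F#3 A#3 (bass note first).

The distinct note names are D#, F#, A#. Stacked in thirds they read D#–F#–A#, which is a minor triad on D#.
D# is the root of D# minor; root in the bass means root position (figured bass 5/3).

D# minor, root position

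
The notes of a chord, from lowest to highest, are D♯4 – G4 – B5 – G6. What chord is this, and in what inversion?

Reducing to letter names: D#, G, B. These stack in thirds as G–B–D# — a G augmented triad.
D# is the fifth of G augmented; fifth in the bass means second inversion (figured bass 6/4).

G augmented, second inversion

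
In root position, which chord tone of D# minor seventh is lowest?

In root position the root is lowest. For D# minor seventh (D#–F#–A#–C#) that is D#.

D#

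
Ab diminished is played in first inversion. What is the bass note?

In first inversion the third is lowest. For Ab diminished (Ab–Cb–Ebb) that is Cb.

Cb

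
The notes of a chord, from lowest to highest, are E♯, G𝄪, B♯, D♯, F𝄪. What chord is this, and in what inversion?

E# dominant ninth, root position

The distinct note names are E#, G##, B#, D#, F##. Stacked in thirds they read E#–G##–B#–D#–F##, which is a dominant ninth chord on E#.
With the root (E#) in the bass, the chord is in root position.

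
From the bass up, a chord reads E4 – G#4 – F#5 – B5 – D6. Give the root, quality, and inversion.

E dominant ninth, root position

The pitch classes E, G#, F#, B, D arrange in thirds as E–G#–B–D–F#: an E dominant ninth chord.
The lowest note is E, the root of the chord, so this is root position.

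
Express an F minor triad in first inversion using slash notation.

First inversion of F minor has the third (Ab) in the bass. As a slash chord: Fm/Ab.

Fm/Ab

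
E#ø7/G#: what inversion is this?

E#ø7/G# means E# half-diminished seventh with G# in the bass. G# is the third of E# half-diminished seventh (E#–G#–B–D#), so this is first inversion.

first inversion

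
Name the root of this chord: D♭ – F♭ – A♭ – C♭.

Db

Db, Fb, Ab, Cb are the tones of a Db minor seventh chord (Db–Fb–Ab–Cb), making Db the root.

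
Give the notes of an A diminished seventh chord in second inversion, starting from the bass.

A diminished seventh is A–C–Eb–Gb. Second inversion puts the fifth (Eb) in the bass, with the remaining tones above: Eb, Gb, A, C.

Eb, Gb, A, C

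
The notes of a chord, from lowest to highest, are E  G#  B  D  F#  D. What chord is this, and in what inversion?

E dominant ninth, root position

The pitch classes E, G#, B, D, F# arrange in thirds as E–G#–B–D–F#: an E dominant ninth chord.
With the root (E) in the bass, the chord is in root position.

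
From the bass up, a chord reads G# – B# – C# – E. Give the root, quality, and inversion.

The pitch classes G#, B#, C#, E arrange in thirds as C#–E–G#–B#: a C# minor-major seventh chord.
With the fifth (G#) in the bass, the chord is in second inversion (figured bass 4/3).

C# minor-major seventh, second inversion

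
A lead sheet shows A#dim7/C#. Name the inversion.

first inversion

A#dim7/C# means A# diminished seventh with C# in the bass. C# is the third of A# diminished seventh (A#–C#–E–G), so this is first inversion.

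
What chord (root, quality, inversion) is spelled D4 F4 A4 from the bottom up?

The distinct note names are D, F, A. Stacked in thirds they read D–F–A, which is a minor triad on D.
The lowest note is D, the root of the chord, so this is root position (figured bass 5/3).

D minor, root position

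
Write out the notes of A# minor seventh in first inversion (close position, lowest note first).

The chord tones are A#–C#–E#–G#. With the third (C#) lowest for first inversion: C#, E#, G#, A#.

C#, E#, G#, A#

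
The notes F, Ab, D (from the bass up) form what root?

D

Reordering F, Ab, D into stacked thirds gives D–F–Ab; the bottom of that stack, D, is the root.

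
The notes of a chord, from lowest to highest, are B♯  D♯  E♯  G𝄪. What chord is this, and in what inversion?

The pitch classes B#, D#, E#, G## arrange in thirds as E#–G##–B#–D#: an E# dominant seventh chord.
The lowest note is B#, the fifth of the chord, so this is second inversion (figured bass 4/3).

E# dominant seventh, second inversion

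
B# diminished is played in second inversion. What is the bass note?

F#

In second inversion the fifth is lowest. For B# diminished (B#–D#–F#) that is F#.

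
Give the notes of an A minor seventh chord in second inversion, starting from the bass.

E, G, A, C

Spelling A minor seventh: A–C–E–G. In second inversion the fifth is bass, giving E, G, A, C from the bottom.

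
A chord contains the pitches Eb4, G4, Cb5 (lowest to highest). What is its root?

Cb

Eb, G, Cb are the tones of a Cb augmented triad (Cb–Eb–G), making Cb the root.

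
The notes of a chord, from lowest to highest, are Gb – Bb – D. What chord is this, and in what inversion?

Reducing to letter names: Gb, Bb, D. These stack in thirds as Gb–Bb–D — a Gb augmented triad.
Gb is the root of Gb augmented; root in the bass means root position (figured bass 5/3).

Gb augmented, root position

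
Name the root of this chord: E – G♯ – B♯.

The distinct letter names are E, G#, B#. Arranged as a stack of thirds they read E–G#–B#, so E is the root (an E augmented triad).

E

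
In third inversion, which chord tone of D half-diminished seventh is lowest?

In third inversion the seventh is lowest. For D half-diminished seventh (D–F–Ab–C) that is C.

C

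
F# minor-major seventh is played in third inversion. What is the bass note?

E#

The seventh of F# minor-major seventh (F#–A–C#–E#) is E#; that is the bass in third inversion.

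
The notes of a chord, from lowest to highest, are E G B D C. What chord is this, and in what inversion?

The distinct note names are E, G, B, D, C. Stacked in thirds they read C–E–G–B–D, which is a major ninth chord on C.
The lowest note is E, the third of the chord, so this is first inversion.

C major ninth, first inversion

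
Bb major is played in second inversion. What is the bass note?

F

Bb major is Bb–D–F. Second inversion places the fifth in the bass: F.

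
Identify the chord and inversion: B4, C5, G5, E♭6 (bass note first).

C minor-major seventh, third inversion

Reducing to letter names: B, C, G, Eb. These stack in thirds as C–Eb–G–B — a C minor-major seventh chord.
B is the seventh of C minor-major seventh; seventh in the bass means third inversion (figured bass 4/2).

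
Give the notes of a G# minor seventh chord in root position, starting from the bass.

G# minor seventh is G#–B–D#–F#. Root position puts the root (G#) in the bass, with the remaining tones above: G#, B, D#, F#.

G#, B, D#, F#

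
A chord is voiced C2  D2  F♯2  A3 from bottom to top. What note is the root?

D

Reordering C, D, F#, A into stacked thirds gives D–F#–A–C; the bottom of that stack, D, is the root.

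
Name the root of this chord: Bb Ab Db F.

Bb

Bb, Ab, Db, F are the tones of a Bb minor seventh chord (Bb–Db–F–Ab), making Bb the root.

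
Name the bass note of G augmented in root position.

G

In root position the root is lowest. For G augmented (G–B–D#) that is G.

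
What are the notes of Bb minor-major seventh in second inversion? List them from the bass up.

Spelling Bb minor-major seventh: Bb–Db–F–A. In second inversion the fifth is bass, giving F, A, Bb, Db from the bottom.

F, A, Bb, Db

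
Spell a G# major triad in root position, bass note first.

G#, B#, D#

G# major is G#–B#–D#. Root position puts the root (G#) in the bass, with the remaining tones above: G#, B#, D#.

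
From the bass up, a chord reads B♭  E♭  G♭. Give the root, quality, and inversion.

The pitch classes Bb, Eb, Gb arrange in thirds as Eb–Gb–Bb: an Eb minor triad.
The lowest note is Bb, the fifth of the chord, so this is second inversion (figured bass 6/4).

Eb minor, second inversion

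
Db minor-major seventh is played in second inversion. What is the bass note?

Ab

Db minor-major seventh is Db–Fb–Ab–C. Second inversion places the fifth in the bass: Ab.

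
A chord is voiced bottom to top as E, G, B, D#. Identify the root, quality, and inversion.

E minor-major seventh, root position

The distinct note names are E, G, B, D#. Stacked in thirds they read E–G–B–D#, which is a minor-major seventh chord on E.
E is the root of E minor-major seventh; root in the bass means root position (figured bass 7).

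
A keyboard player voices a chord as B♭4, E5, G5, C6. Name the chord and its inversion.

The pitch classes Bb, E, G, C arrange in thirds as C–E–G–Bb: a C dominant seventh chord.
The lowest note is Bb, the seventh of the chord, so this is third inversion (figured bass 4/2).

C dominant seventh, third inversion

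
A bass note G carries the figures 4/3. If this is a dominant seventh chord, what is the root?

C

The figures 4/3 mean the fifth of the chord is in the bass. If G is the fifth of a dominant seventh chord, the root is C (chord tones C–E–G–Bb).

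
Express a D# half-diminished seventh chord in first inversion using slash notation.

D#ø7/F#

First inversion of D# half-diminished seventh has the third (F#) in the bass. As a slash chord: D#ø7/F#.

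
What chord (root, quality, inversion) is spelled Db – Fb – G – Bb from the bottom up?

G diminished seventh, second inversion

The pitch classes Db, Fb, G, Bb arrange in thirds as G–Bb–Db–Fb: a G diminished seventh chord.
Db is the fifth of G diminished seventh; fifth in the bass means second inversion (figured bass 4/3).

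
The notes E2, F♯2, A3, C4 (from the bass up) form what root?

F#

E, F#, A, C are the tones of an F# half-diminished seventh chord (F#–A–C–E), making F# the root.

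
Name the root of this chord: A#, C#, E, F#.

F#

A#, C#, E, F# are the tones of an F# dominant seventh chord (F#–A#–C#–E), making F# the root.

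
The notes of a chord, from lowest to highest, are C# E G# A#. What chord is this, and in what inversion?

Reducing to letter names: C#, E, G#, A#. These stack in thirds as A#–C#–E–G# — an A# half-diminished seventh chord.
The lowest note is C#, the third of the chord, so this is first inversion (figured bass 6/5).

A# half-diminished seventh, first inversion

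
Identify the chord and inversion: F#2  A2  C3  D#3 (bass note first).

The pitch classes F#, A, C, D# arrange in thirds as D#–F#–A–C: a D# diminished seventh chord.
With the third (F#) in the bass, the chord is in first inversion (figured bass 6/5).

D# diminished seventh, first inversion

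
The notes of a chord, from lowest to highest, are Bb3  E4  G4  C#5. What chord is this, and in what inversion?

C# diminished seventh, third inversion

Reducing to letter names: Bb, E, G, C#. These stack in thirds as C#–E–G–Bb — a C# diminished seventh chord.
The lowest note is Bb, the seventh of the chord, so this is third inversion (figured bass 4/2).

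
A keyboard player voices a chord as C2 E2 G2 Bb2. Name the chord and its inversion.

The distinct note names are C, E, G, Bb. Stacked in thirds they read C–E–G–Bb, which is a dominant seventh chord on C.
C is the root of C dominant seventh; root in the bass means root position (figured bass 7).

C dominant seventh, root position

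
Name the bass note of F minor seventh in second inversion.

C

F minor seventh is F–Ab–C–Eb. Second inversion places the fifth in the bass: C.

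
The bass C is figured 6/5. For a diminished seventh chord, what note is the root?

The figures 6/5 mean the third of the chord is in the bass. If C is the third of a diminished seventh chord, the root is A (chord tones A–C–Eb–Gb).

A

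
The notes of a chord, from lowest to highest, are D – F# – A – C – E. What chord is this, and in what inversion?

The pitch classes D, F#, A, C, E arrange in thirds as D–F#–A–C–E: a D dominant ninth chord.
The lowest note is D, the root of the chord, so this is root position.

D dominant ninth, root position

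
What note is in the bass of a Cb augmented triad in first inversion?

In first inversion the third is lowest. For Cb augmented (Cb–Eb–G) that is Eb.

Eb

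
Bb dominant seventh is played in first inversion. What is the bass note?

In first inversion the third is lowest. For Bb dominant seventh (Bb–D–F–Ab) that is D.

D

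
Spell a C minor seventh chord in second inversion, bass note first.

G, Bb, C, Eb

C minor seventh is C–Eb–G–Bb. Second inversion puts the fifth (G) in the bass, with the remaining tones above: G, Bb, C, Eb.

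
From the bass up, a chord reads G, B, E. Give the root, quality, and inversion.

Reducing to letter names: G, B, E. These stack in thirds as E–G–B — an E minor triad.
With the third (G) in the bass, the chord is in first inversion (figured bass 6).

E minor, first inversion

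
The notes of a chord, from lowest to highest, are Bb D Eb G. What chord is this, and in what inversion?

The distinct note names are Bb, D, Eb, G. Stacked in thirds they read Eb–G–Bb–D, which is a major seventh chord on Eb.
Bb is the fifth of Eb major seventh; fifth in the bass means second inversion (figured bass 4/3).

Eb major seventh, second inversion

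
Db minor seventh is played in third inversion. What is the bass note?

In third inversion the seventh is lowest. For Db minor seventh (Db–Fb–Ab–Cb) that is Cb.

Cb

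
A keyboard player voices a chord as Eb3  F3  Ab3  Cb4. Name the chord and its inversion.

F half-diminished seventh, third inversion

Reducing to letter names: Eb, F, Ab, Cb. These stack in thirds as F–Ab–Cb–Eb — an F half-diminished seventh chord.
The lowest note is Eb, the seventh of the chord, so this is third inversion (figured bass 4/2).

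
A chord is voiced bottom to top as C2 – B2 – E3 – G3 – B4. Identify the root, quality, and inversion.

C major seventh, root position

Reducing to letter names: C, B, E, G. These stack in thirds as C–E–G–B — a C major seventh chord.
With the root (C) in the bass, the chord is in root position (figured bass 7).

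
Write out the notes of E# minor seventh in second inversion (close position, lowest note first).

B#, D#, E#, G#

Spelling E# minor seventh: E#–G#–B#–D#. In second inversion the fifth is bass, giving B#, D#, E#, G# from the bottom.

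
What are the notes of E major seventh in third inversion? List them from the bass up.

E major seventh is E–G#–B–D#. Third inversion puts the seventh (D#) in the bass, with the remaining tones above: D#, E, G#, B.

D#, E, G#, B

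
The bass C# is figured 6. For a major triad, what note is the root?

A

The figures 6 mean the third of the chord is in the bass. If C# is the third of a major triad, the root is A (chord tones A–C#–E).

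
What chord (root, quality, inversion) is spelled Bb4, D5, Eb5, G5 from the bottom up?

Eb major seventh, second inversion

The pitch classes Bb, D, Eb, G arrange in thirds as Eb–G–Bb–D: an Eb major seventh chord.
The lowest note is Bb, the fifth of the chord, so this is second inversion (figured bass 4/3).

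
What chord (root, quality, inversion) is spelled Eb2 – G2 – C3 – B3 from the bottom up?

Reducing to letter names: Eb, G, C, B. These stack in thirds as C–Eb–G–B — a C minor-major seventh chord.
Eb is the third of C minor-major seventh; third in the bass means first inversion (figured bass 6/5).

C minor-major seventh, first inversion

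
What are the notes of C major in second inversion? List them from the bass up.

The chord tones are C–E–G. With the fifth (G) lowest for second inversion: G, C, E.

G, C, E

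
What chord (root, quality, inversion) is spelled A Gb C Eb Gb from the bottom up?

A diminished seventh, root position

The distinct note names are A, Gb, C, Eb. Stacked in thirds they read A–C–Eb–Gb, which is a diminished seventh chord on A.
A is the root of A diminished seventh; root in the bass means root position (figured bass 7).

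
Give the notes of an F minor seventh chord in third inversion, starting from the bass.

Eb, F, Ab, C

F minor seventh is F–Ab–C–Eb. Third inversion puts the seventh (Eb) in the bass, with the remaining tones above: Eb, F, Ab, C.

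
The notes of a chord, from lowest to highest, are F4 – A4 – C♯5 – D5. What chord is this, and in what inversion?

The pitch classes F, A, C#, D arrange in thirds as D–F–A–C#: a D minor-major seventh chord.
The lowest note is F, the third of the chord, so this is first inversion (figured bass 6/5).

D minor-major seventh, first inversion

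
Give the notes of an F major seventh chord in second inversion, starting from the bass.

C, E, F, A

Spelling F major seventh: F–A–C–E. In second inversion the fifth is bass, giving C, E, F, A from the bottom.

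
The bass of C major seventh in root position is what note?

C

In root position the root is lowest. For C major seventh (C–E–G–B) that is C.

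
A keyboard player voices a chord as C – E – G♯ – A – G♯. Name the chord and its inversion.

A minor-major seventh, first inversion

The pitch classes C, E, G#, A arrange in thirds as A–C–E–G#: an A minor-major seventh chord.
With the third (C) in the bass, the chord is in first inversion (figured bass 6/5).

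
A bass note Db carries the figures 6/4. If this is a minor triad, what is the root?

The figures 6/4 mean the fifth of the chord is in the bass. If Db is the fifth of a minor triad, the root is Gb (chord tones Gb–Bbb–Db).

Gb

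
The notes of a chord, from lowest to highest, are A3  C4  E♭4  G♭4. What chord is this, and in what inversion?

The pitch classes A, C, Eb, Gb arrange in thirds as A–C–Eb–Gb: an A diminished seventh chord.
The lowest note is A, the root of the chord, so this is root position (figured bass 7).

A diminished seventh, root position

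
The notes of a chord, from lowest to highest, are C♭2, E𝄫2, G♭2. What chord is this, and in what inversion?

The distinct note names are Cb, Ebb, Gb. Stacked in thirds they read Cb–Ebb–Gb, which is a minor triad on Cb.
Cb is the root of Cb minor; root in the bass means root position (figured bass 5/3).

Cb minor, root position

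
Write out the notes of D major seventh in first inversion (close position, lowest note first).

F#, A, C#, D

D major seventh is D–F#–A–C#. First inversion puts the third (F#) in the bass, with the remaining tones above: F#, A, C#, D.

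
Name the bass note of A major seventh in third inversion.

The seventh of A major seventh (A–C#–E–G#) is G#; that is the bass in third inversion.

G#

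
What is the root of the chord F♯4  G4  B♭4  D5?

Reordering F#, G, Bb, D into stacked thirds gives G–Bb–D–F#; the bottom of that stack, G, is the root.

G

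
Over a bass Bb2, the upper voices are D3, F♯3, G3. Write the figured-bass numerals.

6/5

The notes Bb, D, F#, G stack in thirds as G–Bb–D–F# — a G minor-major seventh chord. The bass Bb is the third, so this is first inversion: figured 6/5.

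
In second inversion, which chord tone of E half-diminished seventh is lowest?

Bb

The fifth of E half-diminished seventh (E–G–Bb–D) is Bb; that is the bass in second inversion.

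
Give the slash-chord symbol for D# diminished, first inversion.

First inversion of D# diminished has the third (F#) in the bass. As a slash chord: D#dim/F#.

D#dim/F#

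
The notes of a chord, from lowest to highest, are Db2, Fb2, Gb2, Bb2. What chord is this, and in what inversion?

The pitch classes Db, Fb, Gb, Bb arrange in thirds as Gb–Bb–Db–Fb: a Gb dominant seventh chord.
Db is the fifth of Gb dominant seventh; fifth in the bass means second inversion (figured bass 4/3).

Gb dominant seventh, second inversion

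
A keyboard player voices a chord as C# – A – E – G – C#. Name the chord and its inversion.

Reducing to letter names: C#, A, E, G. These stack in thirds as A–C#–E–G — an A dominant seventh chord.
The lowest note is C#, the third of the chord, so this is first inversion (figured bass 6/5).

A dominant seventh, first inversion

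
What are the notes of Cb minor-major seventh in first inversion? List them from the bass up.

Cb minor-major seventh is Cb–Ebb–Gb–Bb. First inversion puts the third (Ebb) in the bass, with the remaining tones above: Ebb, Gb, Bb, Cb.

Ebb, Gb, Bb, Cb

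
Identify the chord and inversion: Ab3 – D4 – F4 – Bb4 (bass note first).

The distinct note names are Ab, D, F, Bb. Stacked in thirds they read Bb–D–F–Ab, which is a dominant seventh chord on Bb.
Ab is the seventh of Bb dominant seventh; seventh in the bass means third inversion (figured bass 4/2).

Bb dominant seventh, third inversion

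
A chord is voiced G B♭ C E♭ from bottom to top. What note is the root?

C

G, Bb, C, Eb are the tones of a C minor seventh chord (C–Eb–G–Bb), making C the root.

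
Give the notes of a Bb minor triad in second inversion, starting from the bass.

F, Bb, Db

Bb minor is Bb–Db–F. Second inversion puts the fifth (F) in the bass, with the remaining tones above: F, Bb, Db.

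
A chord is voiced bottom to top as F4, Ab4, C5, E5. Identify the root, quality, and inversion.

F minor-major seventh, root position

Reducing to letter names: F, Ab, C, E. These stack in thirds as F–Ab–C–E — an F minor-major seventh chord.
F is the root of F minor-major seventh; root in the bass means root position (figured bass 7).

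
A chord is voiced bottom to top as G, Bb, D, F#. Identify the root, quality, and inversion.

G minor-major seventh, root position

The distinct note names are G, Bb, D, F#. Stacked in thirds they read G–Bb–D–F#, which is a minor-major seventh chord on G.
The lowest note is G, the root of the chord, so this is root position (figured bass 7).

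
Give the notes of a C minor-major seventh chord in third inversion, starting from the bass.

B, C, Eb, G

C minor-major seventh is C–Eb–G–B. Third inversion puts the seventh (B) in the bass, with the remaining tones above: B, C, Eb, G.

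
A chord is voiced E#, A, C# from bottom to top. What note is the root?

E#, A, C# are the tones of an A augmented triad (A–C#–E#), making A the root.

A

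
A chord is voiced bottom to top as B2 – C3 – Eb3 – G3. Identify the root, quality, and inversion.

C minor-major seventh, third inversion

The distinct note names are B, C, Eb, G. Stacked in thirds they read C–Eb–G–B, which is a minor-major seventh chord on C.
The lowest note is B, the seventh of the chord, so this is third inversion (figured bass 4/2).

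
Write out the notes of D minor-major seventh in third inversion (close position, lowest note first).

C#, D, F, A

D minor-major seventh is D–F–A–C#. Third inversion puts the seventh (C#) in the bass, with the remaining tones above: C#, D, F, A.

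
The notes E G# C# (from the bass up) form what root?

E, G#, C# are the tones of a C# minor triad (C#–E–G#), making C# the root.

C#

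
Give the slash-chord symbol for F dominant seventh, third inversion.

Third inversion of F dominant seventh has the seventh (Eb) in the bass. As a slash chord: F7/Eb.

F7/Eb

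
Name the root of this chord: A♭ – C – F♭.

The distinct letter names are Ab, C, Fb. Arranged as a stack of thirds they read Fb–Ab–C, so Fb is the root (an Fb augmented triad).

Fb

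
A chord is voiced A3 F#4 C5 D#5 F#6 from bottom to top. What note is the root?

D#

A, F#, C, D# are the tones of a D# diminished seventh chord (D#–F#–A–C), making D# the root.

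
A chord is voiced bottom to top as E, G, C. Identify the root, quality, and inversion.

The pitch classes E, G, C arrange in thirds as C–E–G: a C major triad.
With the third (E) in the bass, the chord is in first inversion (figured bass 6).

C major, first inversion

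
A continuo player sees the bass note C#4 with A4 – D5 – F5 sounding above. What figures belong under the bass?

The notes C#, A, D, F stack in thirds as D–F–A–C# — a D minor-major seventh chord. The bass C# is the seventh, so this is third inversion: figured 4/2.

4/2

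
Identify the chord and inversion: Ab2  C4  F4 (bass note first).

The distinct note names are Ab, C, F. Stacked in thirds they read F–Ab–C, which is a minor triad on F.
Ab is the third of F minor; third in the bass means first inversion (figured bass 6).

F minor, first inversion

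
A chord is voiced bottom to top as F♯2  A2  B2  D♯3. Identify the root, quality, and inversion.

The pitch classes F#, A, B, D# arrange in thirds as B–D#–F#–A: a B dominant seventh chord.
F# is the fifth of B dominant seventh; fifth in the bass means second inversion (figured bass 4/3).

B dominant seventh, second inversion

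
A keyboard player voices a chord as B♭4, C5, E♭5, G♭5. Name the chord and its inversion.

The distinct note names are Bb, C, Eb, Gb. Stacked in thirds they read C–Eb–Gb–Bb, which is a half-diminished seventh chord on C.
Bb is the seventh of C half-diminished seventh; seventh in the bass means third inversion (figured bass 4/2).

C half-diminished seventh, third inversion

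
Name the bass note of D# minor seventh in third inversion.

In third inversion the seventh is lowest. For D# minor seventh (D#–F#–A#–C#) that is C#.

C#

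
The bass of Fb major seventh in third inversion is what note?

The seventh of Fb major seventh (Fb–Ab–Cb–Eb) is Eb; that is the bass in third inversion.

Eb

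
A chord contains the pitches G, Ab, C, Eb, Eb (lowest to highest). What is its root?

G, Ab, C, Eb are the tones of an Ab major seventh chord (Ab–C–Eb–G), making Ab the root.

Ab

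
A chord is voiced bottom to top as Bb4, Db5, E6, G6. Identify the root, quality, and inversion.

E diminished seventh, second inversion

Reducing to letter names: Bb, Db, E, G. These stack in thirds as E–G–Bb–Db — an E diminished seventh chord.
With the fifth (Bb) in the bass, the chord is in second inversion (figured bass 4/3).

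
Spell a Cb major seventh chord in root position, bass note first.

The chord tones are Cb–Eb–Gb–Bb. With the root (Cb) lowest for root position: Cb, Eb, Gb, Bb.

Cb, Eb, Gb, Bb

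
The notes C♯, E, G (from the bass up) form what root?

Reordering C#, E, G into stacked thirds gives C#–E–G; the bottom of that stack, C#, is the root.

C#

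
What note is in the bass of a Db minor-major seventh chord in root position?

Db

Db minor-major seventh is Db–Fb–Ab–C. Root position places the root in the bass: Db.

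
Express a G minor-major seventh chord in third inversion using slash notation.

Gm(maj7)/F#

Third inversion of G minor-major seventh has the seventh (F#) in the bass. As a slash chord: Gm(maj7)/F#.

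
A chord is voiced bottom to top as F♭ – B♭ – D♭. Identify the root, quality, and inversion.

The distinct note names are Fb, Bb, Db. Stacked in thirds they read Bb–Db–Fb, which is a diminished triad on Bb.
With the fifth (Fb) in the bass, the chord is in second inversion (figured bass 6/4).

Bb diminished, second inversion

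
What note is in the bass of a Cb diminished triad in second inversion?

In second inversion the fifth is lowest. For Cb diminished (Cb–Ebb–Gbb) that is Gbb.

Gbb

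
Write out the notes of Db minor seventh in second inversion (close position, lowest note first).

The chord tones are Db–Fb–Ab–Cb. With the fifth (Ab) lowest for second inversion: Ab, Cb, Db, Fb.

Ab, Cb, Db, Fb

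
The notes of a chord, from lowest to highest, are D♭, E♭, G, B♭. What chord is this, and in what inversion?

Eb dominant seventh, third inversion

The pitch classes Db, Eb, G, Bb arrange in thirds as Eb–G–Bb–Db: an Eb dominant seventh chord.
Db is the seventh of Eb dominant seventh; seventh in the bass means third inversion (figured bass 4/2).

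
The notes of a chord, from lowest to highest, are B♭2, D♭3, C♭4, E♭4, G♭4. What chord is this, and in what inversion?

Cb major ninth, third inversion

The distinct note names are Bb, Db, Cb, Eb, Gb. Stacked in thirds they read Cb–Eb–Gb–Bb–Db, which is a major ninth chord on Cb.
With the seventh (Bb) in the bass, the chord is in third inversion.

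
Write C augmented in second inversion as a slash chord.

Second inversion of C augmented has the fifth (G#) in the bass. As a slash chord: Caug/G#.

Caug/G#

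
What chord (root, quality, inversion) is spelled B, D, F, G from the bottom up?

The distinct note names are B, D, F, G. Stacked in thirds they read G–B–D–F, which is a dominant seventh chord on G.
B is the third of G dominant seventh; third in the bass means first inversion (figured bass 6/5).

G dominant seventh, first inversion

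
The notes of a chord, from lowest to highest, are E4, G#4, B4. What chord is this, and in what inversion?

E major, root position

The distinct note names are E, G#, B. Stacked in thirds they read E–G#–B, which is a major triad on E.
The lowest note is E, the root of the chord, so this is root position (figured bass 5/3).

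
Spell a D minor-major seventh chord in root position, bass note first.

D minor-major seventh is D–F–A–C#. Root position puts the root (D) in the bass, with the remaining tones above: D, F, A, C#.

D, F, A, C#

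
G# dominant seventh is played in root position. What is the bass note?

G#

G# dominant seventh is G#–B#–D#–F#. Root position places the root in the bass: G#.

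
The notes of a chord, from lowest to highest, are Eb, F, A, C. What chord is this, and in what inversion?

F dominant seventh, third inversion

The distinct note names are Eb, F, A, C. Stacked in thirds they read F–A–C–Eb, which is a dominant seventh chord on F.
With the seventh (Eb) in the bass, the chord is in third inversion (figured bass 4/2).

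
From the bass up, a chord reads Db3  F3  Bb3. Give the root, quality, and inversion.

The distinct note names are Db, F, Bb. Stacked in thirds they read Bb–Db–F, which is a minor triad on Bb.
The lowest note is Db, the third of the chord, so this is first inversion (figured bass 6).

Bb minor, first inversion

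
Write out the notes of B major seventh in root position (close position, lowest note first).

B major seventh is B–D#–F#–A#. Root position puts the root (B) in the bass, with the remaining tones above: B, D#, F#, A#.

B, D#, F#, A#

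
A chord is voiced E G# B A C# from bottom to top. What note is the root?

A

The distinct letter names are E, G#, B, A, C#. Arranged as a stack of thirds they read A–C#–E–G#–B, so A is the root (an A major ninth chord).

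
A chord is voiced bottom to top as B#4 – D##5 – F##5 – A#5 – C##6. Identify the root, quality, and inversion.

The distinct note names are B#, D##, F##, A#, C##. Stacked in thirds they read B#–D##–F##–A#–C##, which is a dominant ninth chord on B#.
The lowest note is B#, the root of the chord, so this is root position.

B# dominant ninth, root position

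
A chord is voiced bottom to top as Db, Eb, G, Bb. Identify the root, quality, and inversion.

Reducing to letter names: Db, Eb, G, Bb. These stack in thirds as Eb–G–Bb–Db — an Eb dominant seventh chord.
Db is the seventh of Eb dominant seventh; seventh in the bass means third inversion (figured bass 4/2).

Eb dominant seventh, third inversion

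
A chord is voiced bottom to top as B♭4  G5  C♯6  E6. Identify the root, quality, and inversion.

C# diminished seventh, third inversion

The distinct note names are Bb, G, C#, E. Stacked in thirds they read C#–E–G–Bb, which is a diminished seventh chord on C#.
With the seventh (Bb) in the bass, the chord is in third inversion (figured bass 4/2).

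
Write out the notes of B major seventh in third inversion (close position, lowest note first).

A#, B, D#, F#

Spelling B major seventh: B–D#–F#–A#. In third inversion the seventh is bass, giving A#, B, D#, F# from the bottom.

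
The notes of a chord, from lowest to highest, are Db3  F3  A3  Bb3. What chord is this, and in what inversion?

Reducing to letter names: Db, F, A, Bb. These stack in thirds as Bb–Db–F–A — a Bb minor-major seventh chord.
With the third (Db) in the bass, the chord is in first inversion (figured bass 6/5).

Bb minor-major seventh, first inversion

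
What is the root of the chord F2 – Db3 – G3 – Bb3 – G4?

F, Db, G, Bb are the tones of a G half-diminished seventh chord (G–Bb–Db–F), making G the root.

G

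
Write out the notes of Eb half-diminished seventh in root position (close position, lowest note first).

Eb, Gb, Bbb, Db

Eb half-diminished seventh is Eb–Gb–Bbb–Db. Root position puts the root (Eb) in the bass, with the remaining tones above: Eb, Gb, Bbb, Db.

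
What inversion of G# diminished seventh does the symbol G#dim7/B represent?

G#dim7/B means G# diminished seventh with B in the bass. B is the third of G# diminished seventh (G#–B–D–F), so this is first inversion.

first inversion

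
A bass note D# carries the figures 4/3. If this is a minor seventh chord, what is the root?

G#

The figures 4/3 mean the fifth of the chord is in the bass. If D# is the fifth of a minor seventh chord, the root is G# (chord tones G#–B–D#–F#).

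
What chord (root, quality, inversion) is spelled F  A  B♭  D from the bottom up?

The distinct note names are F, A, Bb, D. Stacked in thirds they read Bb–D–F–A, which is a major seventh chord on Bb.
F is the fifth of Bb major seventh; fifth in the bass means second inversion (figured bass 4/3).

Bb major seventh, second inversion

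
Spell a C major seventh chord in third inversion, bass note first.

B, C, E, G

C major seventh is C–E–G–B. Third inversion puts the seventh (B) in the bass, with the remaining tones above: B, C, E, G.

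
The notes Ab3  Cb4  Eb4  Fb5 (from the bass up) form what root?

Fb

Ab, Cb, Eb, Fb are the tones of an Fb major seventh chord (Fb–Ab–Cb–Eb), making Fb the root.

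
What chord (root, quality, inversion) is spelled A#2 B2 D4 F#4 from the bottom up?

B minor-major seventh, third inversion

The distinct note names are A#, B, D, F#. Stacked in thirds they read B–D–F#–A#, which is a minor-major seventh chord on B.
A# is the seventh of B minor-major seventh; seventh in the bass means third inversion (figured bass 4/2).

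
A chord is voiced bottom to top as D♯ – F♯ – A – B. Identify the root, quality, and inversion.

B dominant seventh, first inversion

The pitch classes D#, F#, A, B arrange in thirds as B–D#–F#–A: a B dominant seventh chord.
The lowest note is D#, the third of the chord, so this is first inversion (figured bass 6/5).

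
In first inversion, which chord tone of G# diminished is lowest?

B

The third of G# diminished (G#–B–D) is B; that is the bass in first inversion.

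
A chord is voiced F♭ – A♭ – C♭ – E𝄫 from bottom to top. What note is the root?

Fb

Fb, Ab, Cb, Ebb are the tones of an Fb dominant seventh chord (Fb–Ab–Cb–Ebb), making Fb the root.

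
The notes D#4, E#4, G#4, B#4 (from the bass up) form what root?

Reordering D#, E#, G#, B# into stacked thirds gives E#–G#–B#–D#; the bottom of that stack, E#, is the root.

E#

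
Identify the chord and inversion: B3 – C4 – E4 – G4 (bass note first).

The pitch classes B, C, E, G arrange in thirds as C–E–G–B: a C major seventh chord.
B is the seventh of C major seventh; seventh in the bass means third inversion (figured bass 4/2).

C major seventh, third inversion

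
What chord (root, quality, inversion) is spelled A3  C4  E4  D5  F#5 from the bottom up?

D dominant ninth, second inversion

Reducing to letter names: A, C, E, D, F#. These stack in thirds as D–F#–A–C–E — a D dominant ninth chord.
The lowest note is A, the fifth of the chord, so this is second inversion.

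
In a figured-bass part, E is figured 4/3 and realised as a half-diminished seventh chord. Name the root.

The figures 4/3 mean the fifth of the chord is in the bass. If E is the fifth of a half-diminished seventh chord, the root is A# (chord tones A#–C#–E–G#).

A#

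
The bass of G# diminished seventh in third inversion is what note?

F

The seventh of G# diminished seventh (G#–B–D–F) is F; that is the bass in third inversion.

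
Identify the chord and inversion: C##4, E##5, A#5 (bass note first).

The distinct note names are C##, E##, A#. Stacked in thirds they read A#–C##–E##, which is an augmented triad on A#.
C## is the third of A# augmented; third in the bass means first inversion (figured bass 6).

A# augmented, first inversion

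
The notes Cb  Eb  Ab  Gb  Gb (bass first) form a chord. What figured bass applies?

The notes Cb, Eb, Ab, Gb stack in thirds as Ab–Cb–Eb–Gb — an Ab minor seventh chord. The bass Cb is the third, so this is first inversion: figured 6/5.

6/5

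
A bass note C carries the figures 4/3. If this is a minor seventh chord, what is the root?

The figures 4/3 mean the fifth of the chord is in the bass. If C is the fifth of a minor seventh chord, the root is F (chord tones F–Ab–C–Eb).

F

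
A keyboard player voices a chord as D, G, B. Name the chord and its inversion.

Reducing to letter names: D, G, B. These stack in thirds as G–B–D — a G major triad.
The lowest note is D, the fifth of the chord, so this is second inversion (figured bass 6/4).

G major, second inversion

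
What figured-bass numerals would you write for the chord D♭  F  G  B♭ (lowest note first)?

4/3

The notes Db, F, G, Bb stack in thirds as G–Bb–Db–F — a G half-diminished seventh chord. The bass Db is the fifth, so this is second inversion: figured 4/3.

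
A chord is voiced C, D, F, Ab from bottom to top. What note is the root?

D

C, D, F, Ab are the tones of a D half-diminished seventh chord (D–F–Ab–C), making D the root.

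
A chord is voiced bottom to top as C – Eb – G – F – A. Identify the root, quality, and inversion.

F dominant ninth, second inversion

The distinct note names are C, Eb, G, F, A. Stacked in thirds they read F–A–C–Eb–G, which is a dominant ninth chord on F.
C is the fifth of F dominant ninth; fifth in the bass means second inversion.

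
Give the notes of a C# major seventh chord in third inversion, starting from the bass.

B#, C#, E#, G#

C# major seventh is C#–E#–G#–B#. Third inversion puts the seventh (B#) in the bass, with the remaining tones above: B#, C#, E#, G#.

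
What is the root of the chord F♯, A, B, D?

Reordering F#, A, B, D into stacked thirds gives B–D–F#–A; the bottom of that stack, B, is the root.

B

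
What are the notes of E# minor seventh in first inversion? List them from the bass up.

G#, B#, D#, E#

The chord tones are E#–G#–B#–D#. With the third (G#) lowest for first inversion: G#, B#, D#, E#.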